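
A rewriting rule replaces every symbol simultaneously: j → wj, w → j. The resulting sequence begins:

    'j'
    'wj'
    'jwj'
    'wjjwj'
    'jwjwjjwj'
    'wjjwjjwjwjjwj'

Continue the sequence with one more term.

jwjwjjwjwjjwjjwjwjjwj

Applying the rule to each of the 13 symbols of wjjwjjwjwjjwj gives the pieces j wj wj j wj wj j wj j wj wj j wj, which concatenate to the answer.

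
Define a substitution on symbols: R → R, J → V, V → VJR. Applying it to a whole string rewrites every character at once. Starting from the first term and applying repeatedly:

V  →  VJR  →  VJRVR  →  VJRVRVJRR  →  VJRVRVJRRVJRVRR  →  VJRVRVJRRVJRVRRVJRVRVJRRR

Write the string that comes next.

Replace each of the 25 characters of VJRVRVJRRVJRVRRVJRVRVJRRR in place — VJR V R VJR R VJR V R R VJR V R VJR R R VJR V R VJR R VJR V R R R — and concatenate.

VJRVRVJRRVJRVRRVJRVRVJRRRVJRVRVJRRVJRVRRR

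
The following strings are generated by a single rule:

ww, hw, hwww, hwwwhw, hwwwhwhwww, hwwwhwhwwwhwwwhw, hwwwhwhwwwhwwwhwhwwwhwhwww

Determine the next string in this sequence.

hwwwhwhwwwhwwwhwhwwwhwhwwwhwwwhwhwwwhwwwhw

Each term (from the third on) is the previous term followed by the one before it: term 3 = hw·ww = hwww.
So term 8 is hwwwhwhwwwhwwwhwhwwwhwhwww·hwwwhwhwwwhwwwhw.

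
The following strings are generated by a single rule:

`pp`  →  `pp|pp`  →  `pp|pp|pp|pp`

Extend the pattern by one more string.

Each string is two copies of the previous one joined by '|'.
One more doubling of pp|pp|pp|pp gives the answer.

pp|pp|pp|pp|pp|pp|pp|pp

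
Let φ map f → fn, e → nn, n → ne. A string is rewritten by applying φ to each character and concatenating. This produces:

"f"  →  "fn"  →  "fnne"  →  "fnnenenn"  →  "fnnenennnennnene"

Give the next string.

Applying the rule to each of the 16 symbols of fnnenennnennnene gives the pieces fn ne ne nn ne nn ne ne ne nn ne ne ne nn ne nn, which concatenate to the answer.

fnnenennnennnenenennnenenennnenn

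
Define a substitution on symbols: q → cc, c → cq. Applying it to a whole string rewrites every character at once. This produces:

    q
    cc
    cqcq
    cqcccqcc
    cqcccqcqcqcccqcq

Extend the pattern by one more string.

cqcccqcqcqcccqcccqcccqcqcqcccqcc

Applying the rule to each of the 16 symbols of cqcccqcqcqcccqcq gives the pieces cq cc cq cq cq cc cq cc cq cc cq cq cq cc cq cc, which concatenate to the answer.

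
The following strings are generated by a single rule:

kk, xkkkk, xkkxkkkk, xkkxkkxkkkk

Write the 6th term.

xkkxkkxkkxkkxkkkk

The strings grow by a fixed prefix xkk each time.
From xkkxkkxkkkk, 2 further steps: xkkxkkxkkkk → xkkxkkxkkxkkkk → (answer).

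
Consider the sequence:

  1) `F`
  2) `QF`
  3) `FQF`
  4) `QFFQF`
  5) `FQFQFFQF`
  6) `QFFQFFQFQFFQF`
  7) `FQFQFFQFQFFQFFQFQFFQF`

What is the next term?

QFFQFFQFQFFQFFQFQFFQFQFFQFFQFQFFQF

This is a Fibonacci-style word recurrence s(k) = s(k−2)·s(k−1): e.g. F·QF = FQF.
So term 8 is QFFQFFQFQFFQF·FQFQFFQFQFFQFFQFQFFQF.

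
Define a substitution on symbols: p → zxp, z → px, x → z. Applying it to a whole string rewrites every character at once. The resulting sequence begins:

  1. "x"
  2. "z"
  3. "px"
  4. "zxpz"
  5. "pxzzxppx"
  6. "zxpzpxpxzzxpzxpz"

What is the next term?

pxzzxppxzxpzzxpzpxpxzzxppxzzxppx

φ(zxpzpxpxzzxpzxpz) expands symbol-by-symbol to px z zxp px zxp z zxp z px px z zxp px z zxp px; joining the 16 pieces gives the next term.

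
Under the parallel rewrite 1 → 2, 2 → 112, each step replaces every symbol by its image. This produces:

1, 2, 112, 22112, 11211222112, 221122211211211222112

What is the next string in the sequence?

φ(221122211211211222112) expands symbol-by-symbol to 112 112 2 2 112 112 112 2 2 112 2 2 112 2 2 112 112 112 2 2 112; joining the 21 pieces gives the next term.

1121122211211211222112221122211211211222112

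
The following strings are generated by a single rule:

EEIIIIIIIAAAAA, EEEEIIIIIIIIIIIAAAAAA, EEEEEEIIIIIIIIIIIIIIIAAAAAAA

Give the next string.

EEEEEEEEIIIIIIIIIIIIIIIIIIIAAAAAAAA

The n-th term is 2n-2 E's then 4n-1 I's then n+3 A's, where the shown terms are n = 2, 3, 4.
At n = 5 the blocks have lengths 8, 19, 8.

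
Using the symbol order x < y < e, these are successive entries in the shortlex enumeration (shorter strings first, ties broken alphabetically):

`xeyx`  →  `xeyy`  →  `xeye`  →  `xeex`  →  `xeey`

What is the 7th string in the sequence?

Stepping forward 2 times from xeey: xeey → xeee, then the target.

yxxx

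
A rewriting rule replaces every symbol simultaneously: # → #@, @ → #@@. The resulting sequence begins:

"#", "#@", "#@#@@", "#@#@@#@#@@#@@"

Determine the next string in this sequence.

#@#@@#@#@@#@@#@#@@#@#@@#@@#@#@@#@@

Applying the rule to each of the 13 symbols of #@#@@#@#@@#@@ gives the pieces #@ #@@ #@ #@@ #@@ #@ #@@ #@ #@@ #@@ #@ #@@ #@@, which concatenate to the answer.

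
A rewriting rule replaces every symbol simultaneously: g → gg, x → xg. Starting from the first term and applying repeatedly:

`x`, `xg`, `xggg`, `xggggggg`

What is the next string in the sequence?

xggggggggggggggg

Expanding xggggggg: x→xg, g→gg, g→gg, g→gg, g→gg, g→gg, g→gg, g→gg. Concatenated: xg gg gg gg gg gg gg gg.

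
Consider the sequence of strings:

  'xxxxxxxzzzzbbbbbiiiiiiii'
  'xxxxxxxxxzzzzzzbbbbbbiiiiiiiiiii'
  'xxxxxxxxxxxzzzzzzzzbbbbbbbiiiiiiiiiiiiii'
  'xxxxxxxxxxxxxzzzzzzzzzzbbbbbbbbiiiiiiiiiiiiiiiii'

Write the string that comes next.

Term n consists of 2n+3 x's, followed by 2n z's, followed by n+3 b's, followed by 3n+2 i's, where the shown terms are n = 2, 3, 4, 5.
For the next term, n = 6, so the run lengths are 15, 12, 9, 20.

xxxxxxxxxxxxxxxzzzzzzzzzzzzbbbbbbbbbiiiiiiiiiiiiiiiiiiii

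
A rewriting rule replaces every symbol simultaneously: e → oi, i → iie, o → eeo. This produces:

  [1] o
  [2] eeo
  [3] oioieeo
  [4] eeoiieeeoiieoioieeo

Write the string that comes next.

φ(eeoiieeeoiieoioieeo) expands symbol-by-symbol to oi oi eeo iie iie oi oi oi eeo iie iie oi eeo iie eeo iie oi oi eeo; joining the 19 pieces gives the next term.

oioieeoiieiieoioioieeoiieiieoieeoiieeeoiieoioieeo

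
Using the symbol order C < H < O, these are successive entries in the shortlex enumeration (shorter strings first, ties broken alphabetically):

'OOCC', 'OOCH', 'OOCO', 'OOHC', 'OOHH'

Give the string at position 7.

Stepping forward 2 times from OOHH: OOHH → OOHO, then the target.

OOOC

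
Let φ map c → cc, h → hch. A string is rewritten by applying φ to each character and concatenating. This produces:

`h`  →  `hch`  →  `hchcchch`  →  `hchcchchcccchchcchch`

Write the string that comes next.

Rewriting the 20 symbols of hchcchchcccchchcchch one by one yields hch cc hch cc cc hch cc hch cc cc cc cc hch cc hch cc cc hch cc hch; concatenated:

hchcchchcccchchcchchcccccccchchcchchcccchchcchch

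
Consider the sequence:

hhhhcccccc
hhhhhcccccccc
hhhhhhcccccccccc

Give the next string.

The n-th term is n+1 h's then 2n c's, where the shown terms are n = 3, 4, 5.
Setting n = 6 gives 7, 12 characters in each block.

hhhhhhhcccccccccccc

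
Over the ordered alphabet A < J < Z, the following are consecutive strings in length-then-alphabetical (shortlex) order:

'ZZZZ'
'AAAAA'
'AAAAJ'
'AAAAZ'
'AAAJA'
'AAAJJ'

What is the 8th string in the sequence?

AAAZA

Continuing the enumeration 2 steps past AAAJJ: AAAJJ → AAAJZ → (answer).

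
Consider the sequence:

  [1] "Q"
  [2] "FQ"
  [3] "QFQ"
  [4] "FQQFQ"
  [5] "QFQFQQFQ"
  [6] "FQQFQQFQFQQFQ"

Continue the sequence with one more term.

From term 3 onward, concatenate the second-to-last term with the last: Q·FQ = QFQ, FQ·QFQ = FQQFQ, …
Continuing: QFQFQQFQ · FQQFQQFQFQQFQ gives term 7.

QFQFQQFQFQQFQQFQFQQFQ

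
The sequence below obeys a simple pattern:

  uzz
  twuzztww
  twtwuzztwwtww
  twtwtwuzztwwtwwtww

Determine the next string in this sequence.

Every step adds tw to the front and tww to the end of the previous string.
So the next term is tw·twtwtwuzztwwtwwtww·tww.

twtwtwtwuzztwwtwwtwwtww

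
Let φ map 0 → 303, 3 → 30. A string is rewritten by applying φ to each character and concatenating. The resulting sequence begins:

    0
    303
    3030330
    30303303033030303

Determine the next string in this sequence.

φ(30303303033030303) expands symbol-by-symbol to 30 303 30 303 30 30 303 30 303 30 30 303 30 303 30 303 30; joining the 17 pieces gives the next term.

30303303033030303303033030303303033030330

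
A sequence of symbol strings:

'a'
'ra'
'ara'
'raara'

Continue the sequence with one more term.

This is a Fibonacci-style word recurrence s(k) = s(k−2)·s(k−1): e.g. a·ra = ara.
The next term joins ara and raara.

araraara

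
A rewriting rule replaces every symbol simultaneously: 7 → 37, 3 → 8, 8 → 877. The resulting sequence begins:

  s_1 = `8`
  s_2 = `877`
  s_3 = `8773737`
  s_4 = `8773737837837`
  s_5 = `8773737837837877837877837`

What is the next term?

877373783783787783787783787737378778378773737877837

Applying the rule to each of the 25 symbols of 8773737837837877837877837 gives the pieces 877 37 37 8 37 8 37 877 8 37 877 8 37 877 37 37 877 8 37 877 37 37 877 8 37, which concatenate to the answer.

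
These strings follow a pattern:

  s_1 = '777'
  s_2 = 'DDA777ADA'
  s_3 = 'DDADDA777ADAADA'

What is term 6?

s(k+1) = DDA·s(k)·ADA, so each term gains DDA as a prefix and ADA as a suffix.
From DDADDA777ADAADA, 3 further steps: DDADDA777ADAADA → DDADDADDA777ADAADAADA → DDADDADDADDA777ADAADAADAADA → (answer).

DDADDADDADDADDA777ADAADAADAADAADA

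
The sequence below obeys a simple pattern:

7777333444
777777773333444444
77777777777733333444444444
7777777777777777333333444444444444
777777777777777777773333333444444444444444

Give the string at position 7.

7777777777777777777777777777333333333444444444444444444444

Each string has the form 7^{4n} 3^{n+2} 4^{3n} (n = 1, 2, …).
At n = 7 the blocks have lengths 28, 9, 21.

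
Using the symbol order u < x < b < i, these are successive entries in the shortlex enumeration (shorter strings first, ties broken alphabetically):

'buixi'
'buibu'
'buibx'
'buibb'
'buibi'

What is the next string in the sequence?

buiiu

Find the rightmost character of buibi below i, bump it to the next letter, and reset everything to its right to u.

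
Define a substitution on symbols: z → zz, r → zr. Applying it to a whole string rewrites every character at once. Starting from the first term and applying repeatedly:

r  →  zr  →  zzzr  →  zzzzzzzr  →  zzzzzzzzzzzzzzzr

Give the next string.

Replace each of the 16 characters of zzzzzzzzzzzzzzzr in place — zz zz zz zz zz zz zz zz zz zz zz zz zz zz zz zr — and concatenate.

zzzzzzzzzzzzzzzzzzzzzzzzzzzzzzzr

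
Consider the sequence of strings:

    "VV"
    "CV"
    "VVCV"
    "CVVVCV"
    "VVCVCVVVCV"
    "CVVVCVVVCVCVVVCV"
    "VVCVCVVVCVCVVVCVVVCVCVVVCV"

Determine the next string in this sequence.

Each term (from the third on) is the two preceding terms concatenated in order: term 3 = VV·CV = VVCV.
The next term joins CVVVCVVVCVCVVVCV and VVCVCVVVCVCVVVCVVVCVCVVVCV.

CVVVCVVVCVCVVVCVVVCVCVVVCVCVVVCVVVCVCVVVCV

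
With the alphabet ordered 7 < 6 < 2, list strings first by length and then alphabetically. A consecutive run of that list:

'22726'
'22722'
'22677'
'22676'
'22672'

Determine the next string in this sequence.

22667

Find the rightmost character of 22672 below 2, bump it to the next letter, and reset everything to its right to 7.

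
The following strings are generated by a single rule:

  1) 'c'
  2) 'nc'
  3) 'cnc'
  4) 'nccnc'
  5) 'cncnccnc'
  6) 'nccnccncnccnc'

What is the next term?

From term 3 onward, concatenate the second-to-last term with the last: c·nc = cnc, nc·cnc = nccnc, …
The next term joins cncnccnc and nccnccncnccnc.

cncnccncnccnccncnccnc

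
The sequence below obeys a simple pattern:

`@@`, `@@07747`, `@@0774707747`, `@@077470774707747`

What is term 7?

The strings grow by a fixed suffix 07747 each time.
From @@077470774707747, 3 further steps: @@077470774707747 → @@07747077470774707747 → @@0774707747077470774707747 → (answer).

@@077470774707747077470774707747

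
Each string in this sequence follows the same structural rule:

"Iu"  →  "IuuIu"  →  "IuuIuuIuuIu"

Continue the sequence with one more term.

IuuIuuIuuIuuIuuIuuIuuIu

Every step duplicates the string with 'u' between the halves.
So the next term is two copies of IuuIuuIuuIu with 'u' between the halves.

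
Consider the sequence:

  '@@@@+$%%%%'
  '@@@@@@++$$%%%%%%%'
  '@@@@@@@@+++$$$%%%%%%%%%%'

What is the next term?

@@@@@@@@@@++++$$$$%%%%%%%%%%%%%

Term n consists of 2n+2 @'s, followed by n +'s, followed by n $'s, followed by 3n+1 %'s (n = 1, 2, …).
At n = 4 the blocks have lengths 10, 4, 4, 13.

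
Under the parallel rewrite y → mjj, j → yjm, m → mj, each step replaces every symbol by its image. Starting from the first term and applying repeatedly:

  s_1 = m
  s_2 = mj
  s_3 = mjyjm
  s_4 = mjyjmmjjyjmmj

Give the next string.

mjyjmmjjyjmmjmjyjmyjmmjjyjmmjmjyjm

Applying the rule to each of the 13 symbols of mjyjmmjjyjmmj gives the pieces mj yjm mjj yjm mj mj yjm yjm mjj yjm mj mj yjm, which concatenate to the answer.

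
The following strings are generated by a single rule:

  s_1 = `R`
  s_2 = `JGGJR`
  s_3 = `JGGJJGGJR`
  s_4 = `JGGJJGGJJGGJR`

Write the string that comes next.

Every step adds JGGJ at the front: s(k+1) = JGGJ·s(k).
One more step from JGGJJGGJJGGJR gives the answer.

JGGJJGGJJGGJJGGJR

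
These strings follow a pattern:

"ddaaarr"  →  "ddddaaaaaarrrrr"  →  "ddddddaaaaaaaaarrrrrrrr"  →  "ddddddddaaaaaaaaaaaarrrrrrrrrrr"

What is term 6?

ddddddddddddaaaaaaaaaaaaaaaaaarrrrrrrrrrrrrrrrr

Reading off run lengths: d runs 2, 4, 6, 8; a runs 3, 6, 9, 12; r runs 2, 5, 8, 11 — each is linear in n (n = 1, 2, …).
At n = 6 the blocks have lengths 12, 18, 17.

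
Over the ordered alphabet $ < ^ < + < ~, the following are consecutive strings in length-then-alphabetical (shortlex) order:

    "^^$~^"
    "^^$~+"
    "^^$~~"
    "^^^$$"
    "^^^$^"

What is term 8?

^^^^$

Advancing 3 positions from ^^^$^ through ^^^$^ → ^^^$+ → ^^^$~ reaches term 8.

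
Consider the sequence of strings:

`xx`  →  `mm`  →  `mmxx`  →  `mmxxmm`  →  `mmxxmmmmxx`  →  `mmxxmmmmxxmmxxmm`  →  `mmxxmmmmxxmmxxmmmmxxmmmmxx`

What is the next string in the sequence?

From term 3 onward, concatenate the last term with the second-to-last: mm·xx = mmxx, mmxx·mm = mmxxmm, …
Continuing: mmxxmmmmxxmmxxmmmmxxmmmmxx · mmxxmmmmxxmmxxmm gives term 8.

mmxxmmmmxxmmxxmmmmxxmmmmxxmmxxmmmmxxmmxxmm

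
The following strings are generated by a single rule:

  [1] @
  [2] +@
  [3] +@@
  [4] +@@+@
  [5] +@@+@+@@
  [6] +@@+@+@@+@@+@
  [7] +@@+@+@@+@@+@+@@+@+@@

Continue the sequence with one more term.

From term 3 onward, concatenate the last term with the second-to-last: +@·@ = +@@, +@@·+@ = +@@+@, …
The next term joins +@@+@+@@+@@+@+@@+@+@@ and +@@+@+@@+@@+@.

+@@+@+@@+@@+@+@@+@+@@+@@+@+@@+@@+@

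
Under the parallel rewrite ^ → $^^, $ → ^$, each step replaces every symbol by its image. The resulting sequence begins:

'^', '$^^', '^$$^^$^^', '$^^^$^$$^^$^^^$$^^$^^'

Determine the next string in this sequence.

^$$^^$^^$^^^$$^^^$^$$^^$^^^$$^^$^^$^^^$^$$^^$^^^$$^^$^^

Replace each of the 21 characters of $^^^$^$$^^$^^^$$^^$^^ in place — ^$ $^^ $^^ $^^ ^$ $^^ ^$ ^$ $^^ $^^ ^$ $^^ $^^ $^^ ^$ ^$ $^^ $^^ ^$ $^^ $^^ — and concatenate.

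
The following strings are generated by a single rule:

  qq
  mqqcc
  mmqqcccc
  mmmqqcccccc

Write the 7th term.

mmmmmmqqcccccccccccc

Each term wraps the previous one in m on the left and cc on the right.
From mmmqqcccccc, 3 further steps: mmmqqcccccc → mmmmqqcccccccc → mmmmmqqcccccccccc → (answer).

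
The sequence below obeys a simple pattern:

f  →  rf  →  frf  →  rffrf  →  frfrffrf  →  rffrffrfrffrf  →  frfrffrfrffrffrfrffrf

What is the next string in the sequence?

rffrffrfrffrffrfrffrfrffrffrfrffrf

Each term (from the third on) is the two preceding terms concatenated in order: term 3 = f·rf = frf.
The next term joins rffrffrfrffrf and frfrffrfrffrffrfrffrf.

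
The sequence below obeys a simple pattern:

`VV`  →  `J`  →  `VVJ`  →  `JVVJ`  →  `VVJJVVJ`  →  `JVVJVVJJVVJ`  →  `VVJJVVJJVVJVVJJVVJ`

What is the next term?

Each term (from the third on) is the two preceding terms concatenated in order: term 3 = VV·J = VVJ.
Continuing: JVVJVVJJVVJ · VVJJVVJJVVJVVJJVVJ gives term 8.

JVVJVVJJVVJVVJJVVJJVVJVVJJVVJ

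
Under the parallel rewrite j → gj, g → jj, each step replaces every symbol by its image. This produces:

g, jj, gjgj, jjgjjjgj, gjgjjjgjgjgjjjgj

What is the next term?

Replace each of the 16 characters of gjgjjjgjgjgjjjgj in place — jj gj jj gj gj gj jj gj jj gj jj gj gj gj jj gj — and concatenate.

jjgjjjgjgjgjjjgjjjgjjjgjgjgjjjgj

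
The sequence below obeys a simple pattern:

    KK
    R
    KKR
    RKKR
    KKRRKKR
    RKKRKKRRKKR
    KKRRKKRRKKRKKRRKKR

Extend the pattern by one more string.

From term 3 onward, concatenate the second-to-last term with the last: KK·R = KKR, R·KKR = RKKR, …
Continuing: RKKRKKRRKKR · KKRRKKRRKKRKKRRKKR gives term 8.

RKKRKKRRKKRKKRRKKRRKKRKKRRKKR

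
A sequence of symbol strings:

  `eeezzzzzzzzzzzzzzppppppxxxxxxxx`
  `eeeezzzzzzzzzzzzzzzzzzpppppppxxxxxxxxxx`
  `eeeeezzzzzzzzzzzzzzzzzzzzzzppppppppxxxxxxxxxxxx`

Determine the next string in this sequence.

eeeeeezzzzzzzzzzzzzzzzzzzzzzzzzzpppppppppxxxxxxxxxxxxxx

Reading off run lengths: e runs 3, 4, 5; z runs 14, 18, 22; p runs 6, 7, 8; x runs 8, 10, 12 — each is linear in n, where the shown terms are n = 3, 4, 5.
For the next term, n = 6, so the run lengths are 6, 26, 9, 14.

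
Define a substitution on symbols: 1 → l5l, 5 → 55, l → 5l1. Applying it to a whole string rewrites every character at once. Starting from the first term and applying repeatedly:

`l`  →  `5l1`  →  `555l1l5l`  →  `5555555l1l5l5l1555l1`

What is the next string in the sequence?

Rewriting the 20 symbols of 5555555l1l5l5l1555l1 one by one yields 55 55 55 55 55 55 55 5l1 l5l 5l1 55 5l1 55 5l1 l5l 55 55 55 5l1 l5l; concatenated:

555555555555555l1l5l5l1555l1555l1l5l5555555l1l5l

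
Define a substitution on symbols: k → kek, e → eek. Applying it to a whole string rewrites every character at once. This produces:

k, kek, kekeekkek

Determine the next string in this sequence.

Expanding kekeekkek: k→kek, e→eek, k→kek, e→eek, e→eek, k→kek, k→kek, e→eek, k→kek. Concatenated: kek eek kek eek eek kek kek eek kek.

kekeekkekeekeekkekkekeekkek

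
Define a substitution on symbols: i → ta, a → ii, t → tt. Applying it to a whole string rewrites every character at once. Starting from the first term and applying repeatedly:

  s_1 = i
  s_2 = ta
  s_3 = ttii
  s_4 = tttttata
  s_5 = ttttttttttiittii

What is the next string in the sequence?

Applying the rule to each of the 16 symbols of ttttttttttiittii gives the pieces tt tt tt tt tt tt tt tt tt tt ta ta tt tt ta ta, which concatenate to the answer.

tttttttttttttttttttttatatttttata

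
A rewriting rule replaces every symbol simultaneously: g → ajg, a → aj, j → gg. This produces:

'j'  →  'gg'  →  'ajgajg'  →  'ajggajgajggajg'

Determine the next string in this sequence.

Rewriting the 14 symbols of ajggajgajggajg one by one yields aj gg ajg ajg aj gg ajg aj gg ajg ajg aj gg ajg; concatenated:

ajggajgajgajggajgajggajgajgajggajg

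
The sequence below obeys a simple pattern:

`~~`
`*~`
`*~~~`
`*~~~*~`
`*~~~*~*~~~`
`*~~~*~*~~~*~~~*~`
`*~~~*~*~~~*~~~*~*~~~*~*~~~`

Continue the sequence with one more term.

*~~~*~*~~~*~~~*~*~~~*~*~~~*~~~*~*~~~*~~~*~

Each term (from the third on) is the previous term followed by the one before it: term 3 = *~·~~ = *~~~.
Continuing: *~~~*~*~~~*~~~*~*~~~*~*~~~ · *~~~*~*~~~*~~~*~ gives term 8.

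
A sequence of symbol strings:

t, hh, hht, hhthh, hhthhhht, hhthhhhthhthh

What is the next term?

This is a Fibonacci-style word recurrence s(k) = s(k−1)·s(k−2): e.g. hh·t = hht.
The next term joins hhthhhhthhthh and hhthhhht.

hhthhhhthhthhhhthhhht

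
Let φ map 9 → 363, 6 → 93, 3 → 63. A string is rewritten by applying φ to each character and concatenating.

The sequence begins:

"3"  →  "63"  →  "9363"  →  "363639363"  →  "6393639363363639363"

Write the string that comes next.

Rewriting the 19 symbols of 6393639363363639363 one by one yields 93 63 363 63 93 63 363 63 93 63 63 93 63 93 63 363 63 93 63; concatenated:

93633636393633636393636393639363363639363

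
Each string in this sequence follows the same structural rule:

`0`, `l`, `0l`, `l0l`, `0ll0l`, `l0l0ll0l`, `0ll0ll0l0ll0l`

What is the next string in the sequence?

l0l0ll0l0ll0ll0l0ll0l

This is a Fibonacci-style word recurrence s(k) = s(k−2)·s(k−1): e.g. 0·l = 0l.
Continuing: l0l0ll0l · 0ll0ll0l0ll0l gives term 8.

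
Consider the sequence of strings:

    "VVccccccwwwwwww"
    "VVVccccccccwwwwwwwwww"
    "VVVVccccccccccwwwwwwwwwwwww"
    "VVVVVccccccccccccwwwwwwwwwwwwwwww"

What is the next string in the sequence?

The n-th term is n V's then 2n+2 c's then 3n+1 w's, where the shown terms are n = 2, 3, 4, 5.
Setting n = 6 gives 6, 14, 19 characters in each block.

VVVVVVccccccccccccccwwwwwwwwwwwwwwwwwww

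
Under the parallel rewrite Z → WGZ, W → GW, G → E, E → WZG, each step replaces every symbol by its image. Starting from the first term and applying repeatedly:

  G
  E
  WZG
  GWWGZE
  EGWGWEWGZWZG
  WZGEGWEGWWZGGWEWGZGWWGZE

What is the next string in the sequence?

Rewriting the 24 symbols of WZGEGWEGWWZGGWEWGZGWWGZE one by one yields GW WGZ E WZG E GW WZG E GW GW WGZ E E GW WZG GW E WGZ E GW GW E WGZ WZG; concatenated:

GWWGZEWZGEGWWZGEGWGWWGZEEGWWZGGWEWGZEGWGWEWGZWZG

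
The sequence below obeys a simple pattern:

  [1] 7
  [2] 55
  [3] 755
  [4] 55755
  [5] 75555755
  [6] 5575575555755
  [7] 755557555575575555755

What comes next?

5575575555755755557555575575555755

Each term (from the third on) is the two preceding terms concatenated in order: term 3 = 7·55 = 755.
The next term joins 5575575555755 and 755557555575575555755.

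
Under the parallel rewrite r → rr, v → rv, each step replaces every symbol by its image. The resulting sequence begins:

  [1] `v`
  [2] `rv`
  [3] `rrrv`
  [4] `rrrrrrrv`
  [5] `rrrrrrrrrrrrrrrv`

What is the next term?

rrrrrrrrrrrrrrrrrrrrrrrrrrrrrrrv

Replace each of the 16 characters of rrrrrrrrrrrrrrrv in place — rr rr rr rr rr rr rr rr rr rr rr rr rr rr rr rv — and concatenate.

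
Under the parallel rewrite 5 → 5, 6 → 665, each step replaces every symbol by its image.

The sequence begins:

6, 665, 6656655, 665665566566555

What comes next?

Rewriting the 15 symbols of 665665566566555 one by one yields 665 665 5 665 665 5 5 665 665 5 665 665 5 5 5; concatenated:

6656655665665556656655665665555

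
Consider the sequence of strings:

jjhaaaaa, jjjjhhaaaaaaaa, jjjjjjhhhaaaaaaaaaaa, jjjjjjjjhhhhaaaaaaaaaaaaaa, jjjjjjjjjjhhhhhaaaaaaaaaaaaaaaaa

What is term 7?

Each string has the form j^{2n} h^{n} a^{3n+2} (n = 1, 2, …).
Setting n = 7 gives 14, 7, 23 characters in each block.

jjjjjjjjjjjjjjhhhhhhhaaaaaaaaaaaaaaaaaaaaaaa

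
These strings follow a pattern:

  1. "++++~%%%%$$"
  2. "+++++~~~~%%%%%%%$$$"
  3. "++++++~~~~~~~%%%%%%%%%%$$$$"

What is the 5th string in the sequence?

++++++++~~~~~~~~~~~~~%%%%%%%%%%%%%%%%$$$$$$

Term n consists of n+3 +'s, followed by 3n-2 ~'s, followed by 3n+1 %'s, followed by n+1 $'s (n = 1, 2, …).
For term 5, n = 5, so the run lengths are 8, 13, 16, 6.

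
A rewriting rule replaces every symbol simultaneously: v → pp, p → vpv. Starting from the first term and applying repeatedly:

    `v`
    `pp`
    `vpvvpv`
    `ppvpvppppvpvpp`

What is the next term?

vpvvpvppvpvppvpvvpvvpvvpvppvpvppvpvvpv

φ(ppvpvppppvpvpp) expands symbol-by-symbol to vpv vpv pp vpv pp vpv vpv vpv vpv pp vpv pp vpv vpv; joining the 14 pieces gives the next term.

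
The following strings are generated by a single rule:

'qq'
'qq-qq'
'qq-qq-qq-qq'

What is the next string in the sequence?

qq-qq-qq-qq-qq-qq-qq-qq

Each string is two copies of the previous one joined by '-'.
One more doubling of qq-qq-qq-qq gives the answer.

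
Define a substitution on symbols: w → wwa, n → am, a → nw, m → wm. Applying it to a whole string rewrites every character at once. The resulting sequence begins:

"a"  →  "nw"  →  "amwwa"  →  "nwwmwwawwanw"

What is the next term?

Expanding nwwmwwawwanw: n→am, w→wwa, w→wwa, m→wm, w→wwa, w→wwa, a→nw, w→wwa, w→wwa, a→nw, n→am, w→wwa. Concatenated: am wwa wwa wm wwa wwa nw wwa wwa nw am wwa.

amwwawwawmwwawwanwwwawwanwamwwa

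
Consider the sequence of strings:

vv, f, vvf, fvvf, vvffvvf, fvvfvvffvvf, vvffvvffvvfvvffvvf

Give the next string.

fvvfvvffvvfvvffvvffvvfvvffvvf

Each term (from the third on) is the two preceding terms concatenated in order: term 3 = vv·f = vvf.
Continuing: fvvfvvffvvf · vvffvvffvvfvvffvvf gives term 8.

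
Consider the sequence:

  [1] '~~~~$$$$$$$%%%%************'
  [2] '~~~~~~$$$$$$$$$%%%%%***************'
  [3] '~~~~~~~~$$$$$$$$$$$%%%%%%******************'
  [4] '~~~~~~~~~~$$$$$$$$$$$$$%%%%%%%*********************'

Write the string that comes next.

~~~~~~~~~~~~$$$$$$$$$$$$$$$%%%%%%%%************************

Reading off run lengths: ~ runs 4, 6, 8, 10; $ runs 7, 9, 11, 13; % runs 4, 5, 6, 7; * runs 12, 15, 18, 21 — each is linear in n, where the shown terms are n = 3, 4, 5, 6.
Setting n = 7 gives 12, 15, 8, 24 characters in each block.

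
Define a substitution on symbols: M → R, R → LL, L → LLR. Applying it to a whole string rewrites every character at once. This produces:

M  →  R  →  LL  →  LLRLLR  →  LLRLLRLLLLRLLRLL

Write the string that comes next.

LLRLLRLLLLRLLRLLLLRLLRLLRLLRLLLLRLLRLLLLRLLR

Replace each of the 16 characters of LLRLLRLLLLRLLRLL in place — LLR LLR LL LLR LLR LL LLR LLR LLR LLR LL LLR LLR LL LLR LLR — and concatenate.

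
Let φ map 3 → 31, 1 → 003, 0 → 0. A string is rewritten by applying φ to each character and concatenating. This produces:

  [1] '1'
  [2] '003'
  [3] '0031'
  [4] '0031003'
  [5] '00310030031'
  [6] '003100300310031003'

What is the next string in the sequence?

Replace each of the 18 characters of 003100300310031003 in place — 0 0 31 003 0 0 31 0 0 31 003 0 0 31 003 0 0 31 — and concatenate.

00310030031003100300310030031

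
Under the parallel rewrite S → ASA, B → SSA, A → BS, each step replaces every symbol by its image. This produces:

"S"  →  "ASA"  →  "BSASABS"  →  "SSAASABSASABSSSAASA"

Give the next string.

Applying the rule to each of the 19 symbols of SSAASABSASABSSSAASA gives the pieces ASA ASA BS BS ASA BS SSA ASA BS ASA BS SSA ASA ASA ASA BS BS ASA BS, which concatenate to the answer.

ASAASABSBSASABSSSAASABSASABSSSAASAASAASABSBSASABS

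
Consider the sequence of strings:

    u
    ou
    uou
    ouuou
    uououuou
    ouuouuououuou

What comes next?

This is a Fibonacci-style word recurrence s(k) = s(k−2)·s(k−1): e.g. u·ou = uou.
The next term joins uououuou and ouuouuououuou.

uououuououuouuououuou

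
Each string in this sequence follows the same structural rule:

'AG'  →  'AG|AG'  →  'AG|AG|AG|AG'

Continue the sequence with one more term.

AG|AG|AG|AG|AG|AG|AG|AG

Every step duplicates the string with '|' between the halves.
One more doubling of AG|AG|AG|AG gives the answer.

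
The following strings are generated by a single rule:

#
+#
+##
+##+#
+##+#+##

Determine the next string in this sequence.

+##+#+##+##+#

From term 3 onward, concatenate the last term with the second-to-last: +#·# = +##, +##·+# = +##+#, …
The next term joins +##+#+## and +##+#.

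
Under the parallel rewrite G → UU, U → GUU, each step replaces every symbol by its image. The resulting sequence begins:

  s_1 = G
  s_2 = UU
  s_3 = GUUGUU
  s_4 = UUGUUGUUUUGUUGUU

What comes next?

φ(UUGUUGUUUUGUUGUU) expands symbol-by-symbol to GUU GUU UU GUU GUU UU GUU GUU GUU GUU UU GUU GUU UU GUU GUU; joining the 16 pieces gives the next term.

GUUGUUUUGUUGUUUUGUUGUUGUUGUUUUGUUGUUUUGUUGUU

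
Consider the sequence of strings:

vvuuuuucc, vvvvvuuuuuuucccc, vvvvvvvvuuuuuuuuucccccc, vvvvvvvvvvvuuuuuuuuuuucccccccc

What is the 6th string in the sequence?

Term n consists of 3n-1 v's, followed by 2n+3 u's, followed by 2n c's (n = 1, 2, …).
Setting n = 6 gives 17, 15, 12 characters in each block.

vvvvvvvvvvvvvvvvvuuuuuuuuuuuuuuucccccccccccc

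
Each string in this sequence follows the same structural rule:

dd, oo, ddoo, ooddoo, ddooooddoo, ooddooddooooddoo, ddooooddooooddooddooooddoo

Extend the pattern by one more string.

Each term (from the third on) is the two preceding terms concatenated in order: term 3 = dd·oo = ddoo.
The next term joins ooddooddooooddoo and ddooooddooooddooddooooddoo.

ooddooddooooddooddooooddooooddooddooooddoo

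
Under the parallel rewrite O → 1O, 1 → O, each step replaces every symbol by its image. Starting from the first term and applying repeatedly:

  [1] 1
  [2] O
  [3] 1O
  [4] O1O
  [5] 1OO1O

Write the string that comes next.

Apply φ to 1OO1O symbol by symbol: 1→O, O→1O, O→1O, 1→O, O→1O; joined: O 1O 1O O 1O.

O1O1OO1O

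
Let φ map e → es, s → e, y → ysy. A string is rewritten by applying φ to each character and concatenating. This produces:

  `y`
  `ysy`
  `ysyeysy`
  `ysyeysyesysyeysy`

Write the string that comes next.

ysyeysyesysyeysyeseysyeysyesysyeysy

φ(ysyeysyesysyeysy) expands symbol-by-symbol to ysy e ysy es ysy e ysy es e ysy e ysy es ysy e ysy; joining the 16 pieces gives the next term.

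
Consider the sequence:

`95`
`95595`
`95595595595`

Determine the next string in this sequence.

95595595595595595595595

Each string is two copies of the previous one joined by '5'.
So the next term is two copies of 95595595595 with '5' between the halves.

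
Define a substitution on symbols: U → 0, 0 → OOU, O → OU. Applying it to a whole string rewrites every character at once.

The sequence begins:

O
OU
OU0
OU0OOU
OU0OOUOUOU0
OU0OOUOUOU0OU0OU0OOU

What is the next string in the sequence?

OU0OOUOUOU0OU0OU0OOUOU0OOUOU0OOUOUOU0

Replace each of the 20 characters of OU0OOUOUOU0OU0OU0OOU in place — OU 0 OOU OU OU 0 OU 0 OU 0 OOU OU 0 OOU OU 0 OOU OU OU 0 — and concatenate.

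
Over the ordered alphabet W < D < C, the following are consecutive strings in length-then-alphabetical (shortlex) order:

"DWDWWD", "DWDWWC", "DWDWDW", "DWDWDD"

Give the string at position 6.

DWDWCW

Stepping forward 2 times from DWDWDD: DWDWDD → DWDWDC, then the target.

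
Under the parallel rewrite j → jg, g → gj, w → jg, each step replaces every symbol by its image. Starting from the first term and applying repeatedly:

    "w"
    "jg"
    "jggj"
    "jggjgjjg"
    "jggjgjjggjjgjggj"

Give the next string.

Applying the rule to each of the 16 symbols of jggjgjjggjjgjggj gives the pieces jg gj gj jg gj jg jg gj gj jg jg gj jg gj gj jg, which concatenate to the answer.

jggjgjjggjjgjggjgjjgjggjjggjgjjg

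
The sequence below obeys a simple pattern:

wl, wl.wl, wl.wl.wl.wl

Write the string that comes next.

Every step duplicates the string with '.' between the halves.
Doubling wl.wl.wl.wl with '.' between the halves:

wl.wl.wl.wl.wl.wl.wl.wl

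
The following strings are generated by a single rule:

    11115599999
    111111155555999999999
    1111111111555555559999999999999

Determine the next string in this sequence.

The n-th term is 3n+1 1's then 3n-1 5's then 4n+1 9's (n = 1, 2, …).
At n = 4 the blocks have lengths 13, 11, 17.

11111111111115555555555599999999999999999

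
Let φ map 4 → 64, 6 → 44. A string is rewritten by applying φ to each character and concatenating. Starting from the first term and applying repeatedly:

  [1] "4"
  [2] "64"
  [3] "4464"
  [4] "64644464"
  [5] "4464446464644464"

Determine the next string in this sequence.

64644464646444644464446464644464

Applying the rule to each of the 16 symbols of 4464446464644464 gives the pieces 64 64 44 64 64 64 44 64 44 64 44 64 64 64 44 64, which concatenate to the answer.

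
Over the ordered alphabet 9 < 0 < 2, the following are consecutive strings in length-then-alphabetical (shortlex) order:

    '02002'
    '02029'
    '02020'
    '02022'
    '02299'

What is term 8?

02209

Continuing the enumeration 3 steps past 02299: 02299 → 02290 → 02292 → (answer).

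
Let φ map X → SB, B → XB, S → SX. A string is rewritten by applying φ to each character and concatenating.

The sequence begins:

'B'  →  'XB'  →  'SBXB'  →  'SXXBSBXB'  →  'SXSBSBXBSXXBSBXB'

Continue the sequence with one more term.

Applying the rule to each of the 16 symbols of SXSBSBXBSXXBSBXB gives the pieces SX SB SX XB SX XB SB XB SX SB SB XB SX XB SB XB, which concatenate to the answer.

SXSBSXXBSXXBSBXBSXSBSBXBSXXBSBXB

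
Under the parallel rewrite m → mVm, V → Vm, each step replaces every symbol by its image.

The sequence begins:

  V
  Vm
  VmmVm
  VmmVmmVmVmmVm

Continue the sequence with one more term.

Replace each of the 13 characters of VmmVmmVmVmmVm in place — Vm mVm mVm Vm mVm mVm Vm mVm Vm mVm mVm Vm mVm — and concatenate.

VmmVmmVmVmmVmmVmVmmVmVmmVmmVmVmmVm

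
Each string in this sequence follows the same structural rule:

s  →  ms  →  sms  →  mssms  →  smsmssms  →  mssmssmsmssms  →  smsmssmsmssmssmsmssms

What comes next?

Each term (from the third on) is the two preceding terms concatenated in order: term 3 = s·ms = sms.
So term 8 is mssmssmsmssms·smsmssmsmssmssmsmssms.

mssmssmsmssmssmsmssmsmssmssmsmssms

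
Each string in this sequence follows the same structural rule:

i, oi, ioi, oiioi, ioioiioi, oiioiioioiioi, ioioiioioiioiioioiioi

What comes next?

oiioiioioiioiioioiioioiioiioioiioi

Each term (from the third on) is the two preceding terms concatenated in order: term 3 = i·oi = ioi.
The next term joins oiioiioioiioi and ioioiioioiioiioioiioi.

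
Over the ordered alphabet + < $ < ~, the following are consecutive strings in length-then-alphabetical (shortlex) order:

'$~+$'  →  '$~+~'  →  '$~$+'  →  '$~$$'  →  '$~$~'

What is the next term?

$~~+

Find the rightmost character of $~$~ below ~, bump it to the next letter, and reset everything to its right to +.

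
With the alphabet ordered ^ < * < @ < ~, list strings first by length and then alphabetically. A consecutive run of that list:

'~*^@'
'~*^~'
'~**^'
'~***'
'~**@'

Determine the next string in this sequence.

Find the rightmost character of ~**@ below ~, bump it to the next letter, and reset everything to its right to ^.

~**~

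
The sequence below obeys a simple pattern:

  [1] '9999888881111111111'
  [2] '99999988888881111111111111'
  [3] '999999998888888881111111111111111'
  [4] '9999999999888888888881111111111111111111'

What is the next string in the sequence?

The n-th term is 2n-2 9's then 2n-1 8's then 3n+1 1's, where the shown terms are n = 3, 4, 5, 6.
For the next term, n = 7, so the run lengths are 12, 13, 22.

99999999999988888888888881111111111111111111111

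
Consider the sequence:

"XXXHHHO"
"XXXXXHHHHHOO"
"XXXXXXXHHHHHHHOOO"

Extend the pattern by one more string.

Term n consists of 2n+1 X's, followed by 2n+1 H's, followed by n O's (n = 1, 2, …).
Setting n = 4 gives 9, 9, 4 characters in each block.

XXXXXXXXXHHHHHHHHHOOOO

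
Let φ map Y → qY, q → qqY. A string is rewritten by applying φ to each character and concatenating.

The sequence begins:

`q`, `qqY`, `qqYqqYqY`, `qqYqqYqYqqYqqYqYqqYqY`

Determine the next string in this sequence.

qqYqqYqYqqYqqYqYqqYqYqqYqqYqYqqYqqYqYqqYqYqqYqqYqYqqYqY

φ(qqYqqYqYqqYqqYqYqqYqY) expands symbol-by-symbol to qqY qqY qY qqY qqY qY qqY qY qqY qqY qY qqY qqY qY qqY qY qqY qqY qY qqY qY; joining the 21 pieces gives the next term.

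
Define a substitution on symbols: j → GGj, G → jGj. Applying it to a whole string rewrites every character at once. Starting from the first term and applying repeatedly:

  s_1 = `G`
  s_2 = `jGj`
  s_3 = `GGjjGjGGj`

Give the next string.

jGjjGjGGjGGjjGjGGjjGjjGjGGj

Apply φ to GGjjGjGGj symbol by symbol: G→jGj, G→jGj, j→GGj, j→GGj, G→jGj, j→GGj, G→jGj, G→jGj, j→GGj; joined: jGj jGj GGj GGj jGj GGj jGj jGj GGj.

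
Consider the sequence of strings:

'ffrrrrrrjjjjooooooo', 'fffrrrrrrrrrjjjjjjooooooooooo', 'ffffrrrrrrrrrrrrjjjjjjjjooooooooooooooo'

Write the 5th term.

ffffffrrrrrrrrrrrrrrrrrrjjjjjjjjjjjjooooooooooooooooooooooo

The n-th term is n f's then 3n r's then 2n j's then 4n-1 o's, where the shown terms are n = 2, 3, 4.
For term 5, n = 6, so the run lengths are 6, 18, 12, 23.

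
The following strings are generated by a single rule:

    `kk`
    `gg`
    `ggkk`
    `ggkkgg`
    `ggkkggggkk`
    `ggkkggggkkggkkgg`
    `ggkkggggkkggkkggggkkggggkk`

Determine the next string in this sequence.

This is a Fibonacci-style word recurrence s(k) = s(k−1)·s(k−2): e.g. gg·kk = ggkk.
The next term joins ggkkggggkkggkkggggkkggggkk and ggkkggggkkggkkgg.

ggkkggggkkggkkggggkkggggkkggkkggggkkggkkgg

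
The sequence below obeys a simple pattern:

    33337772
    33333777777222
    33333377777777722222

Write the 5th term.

33333333777777777777777222222222

Each string has the form 3^{n+3} 7^{3n} 2^{2n-1} (n = 1, 2, …).
Setting n = 5 gives 8, 15, 9 characters in each block.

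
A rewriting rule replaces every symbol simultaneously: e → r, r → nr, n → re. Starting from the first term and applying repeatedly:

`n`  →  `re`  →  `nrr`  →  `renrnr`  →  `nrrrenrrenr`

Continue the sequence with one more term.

Expanding nrrrenrrenr: n→re, r→nr, r→nr, r→nr, e→r, n→re, r→nr, r→nr, e→r, n→re, r→nr. Concatenated: re nr nr nr r re nr nr r re nr.

renrnrnrrrenrnrrrenr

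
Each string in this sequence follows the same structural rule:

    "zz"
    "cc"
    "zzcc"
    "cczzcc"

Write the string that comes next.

zzcccczzcc

From term 3 onward, concatenate the second-to-last term with the last: zz·cc = zzcc, cc·zzcc = cczzcc, …
The next term joins zzcc and cczzcc.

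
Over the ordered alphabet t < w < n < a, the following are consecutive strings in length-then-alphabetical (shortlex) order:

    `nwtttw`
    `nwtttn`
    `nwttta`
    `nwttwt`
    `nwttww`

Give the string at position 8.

nwttnt

Stepping forward 3 times from nwttww: nwttww → nwttwn → nwttwa, then the target.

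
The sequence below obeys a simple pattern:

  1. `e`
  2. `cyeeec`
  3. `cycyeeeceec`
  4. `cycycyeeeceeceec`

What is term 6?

cycycycycyeeeceeceeceeceec

Each term wraps the previous one in cy on the left and eec on the right.
From cycycyeeeceeceec, 2 further steps: cycycyeeeceeceec → cycycycyeeeceeceeceec → (answer).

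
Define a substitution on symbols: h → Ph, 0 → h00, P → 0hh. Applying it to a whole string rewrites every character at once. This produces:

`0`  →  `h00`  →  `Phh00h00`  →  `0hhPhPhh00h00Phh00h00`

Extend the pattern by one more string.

h00PhPh0hhPh0hhPhPhh00h00Phh00h000hhPhPhh00h00Phh00h00

Applying the rule to each of the 21 symbols of 0hhPhPhh00h00Phh00h00 gives the pieces h00 Ph Ph 0hh Ph 0hh Ph Ph h00 h00 Ph h00 h00 0hh Ph Ph h00 h00 Ph h00 h00, which concatenate to the answer.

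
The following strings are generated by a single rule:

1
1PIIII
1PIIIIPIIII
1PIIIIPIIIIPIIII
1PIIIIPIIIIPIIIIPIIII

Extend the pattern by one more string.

1PIIIIPIIIIPIIIIPIIIIPIIII

Each term is the previous one with PIIII appended.
So the next term is 1PIIIIPIIIIPIIIIPIIII·PIIII.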